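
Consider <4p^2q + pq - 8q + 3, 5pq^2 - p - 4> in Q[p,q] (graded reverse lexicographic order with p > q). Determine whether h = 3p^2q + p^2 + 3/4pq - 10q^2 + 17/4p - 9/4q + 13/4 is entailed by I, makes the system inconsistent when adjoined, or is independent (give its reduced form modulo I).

3p^2q + p^2 + 3/4pq - 10q^2 + 17/4p - 9/4q + 13/4 lies in I (it reduces to 0).

First compute the reduced Gröbner basis of I by Buchberger's algorithm.
f_1 = 4p^2q + pq - 8q + 3, LT = p^2q.
f_2 = 5pq^2 - p - 4, LT = pq^2.

S(f_1,f_2): lcm = p^2q^2. S = 1/4pq^2 + 1/5p^2 - 2q^2 + 4/5p + 3/4q.
  reduce S modulo (f_1, f_2):
  remainder 1/5p^2 - 2q^2 + 17/20p + 3/4q + 1/5 ≠ 0; add k_3 = 1/5p^2 - 2q^2 + 17/20p + 3/4q + 1/5 to the basis.

S(f_1,k_3): lcm = p^2q. S = 10q^3 - 4pq - 15/4q^2 - 3q + 3/4.
  reduce S modulo (f_1, f_2, k_3):
  remainder 10q^3 - 4pq - 15/4q^2 - 3q + 3/4 ≠ 0; add k_4 = 10q^3 - 4pq - 15/4q^2 - 3q + 3/4 to the basis.

The other S-polynomials (S(f_2,k_3), S(f_1,k_4), S(f_2,k_4), S(k_3,k_4)) all reduce to 0 modulo the current basis, so we have a Gröbner basis.
Inter-reduce: drop elements whose leading term is divisible by another's, tail-reduce, and make monic.
Reduced Gröbner basis: {pq^2 - 1/5p - 4/5, q^3 - 2/5pq - 3/8q^2 - 3/10q + 3/40, p^2 - 10q^2 + 17/4p + 15/4q + 1}.
Label its elements g_1 = pq^2 - 1/5p - 4/5, g_2 = q^3 - 2/5pq - 3/8q^2 - 3/10q + 3/40, g_3 = p^2 - 10q^2 + 17/4p + 15/4q + 1.

Reduce h = 3p^2q + p^2 + 3/4pq - 10q^2 + 17/4p - 9/4q + 13/4 modulo G:
  leading term p^2q: subtract (3q)·g_3 from 3p^2q + p^2 + 3/4pq - 10q^2 + 17/4p - 9/4q + 13/4 → 30q^3 + p^2 - 12pq - 85/4q^2 + 17/4p - 21/4q + 13/4
  leading term q^3: subtract (30)·g_2 from 30q^3 + p^2 - 12pq - 85/4q^2 + 17/4p - 21/4q + 13/4 → p^2 - 10q^2 + 17/4p + 15/4q + 1
  leading term p^2: subtract (1)·g_3 from p^2 - 10q^2 + 17/4p + 15/4q + 1 → 0
  normal form = 0.
Since the normal form is 0, h ∈ I.

Ideal membership is decidable via reduction modulo a Gröbner basis.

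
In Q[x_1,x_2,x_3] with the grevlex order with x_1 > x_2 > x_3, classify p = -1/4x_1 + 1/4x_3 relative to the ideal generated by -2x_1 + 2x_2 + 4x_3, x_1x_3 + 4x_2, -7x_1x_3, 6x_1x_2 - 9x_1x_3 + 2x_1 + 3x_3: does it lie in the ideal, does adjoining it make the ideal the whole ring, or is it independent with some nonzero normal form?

-1/4x_1 + 1/4x_3 lies in I (it reduces to 0).

First compute the reduced Gröbner basis of I by Buchberger's algorithm.
f_1 = -2x_1 + 2x_2 + 4x_3, LT = x_1.
f_2 = x_1x_3 + 4x_2, LT = x_1x_3.
f_3 = -7x_1x_3, LT = x_1x_3.
f_4 = 6x_1x_2 - 9x_1x_3 + 2x_1 + 3x_3, LT = x_1x_2.

S(f_1,f_2): lcm = x_1x_3. S = -x_2x_3 - 2x_3^2 - 4x_2.
  leading term x_2x_3: no divisor's leading term divides it; move -x_2x_3 to the remainder.
  leading term x_3^2: no divisor's leading term divides it; move -2x_3^2 to the remainder.
  leading term x_2: no divisor's leading term divides it; move -4x_2 to the remainder.
  remainder -x_2x_3 - 2x_3^2 - 4x_2 ≠ 0; add h_5 = -x_2x_3 - 2x_3^2 - 4x_2 to the basis.

S(f_1,f_3): lcm = x_1x_3. S = -x_2x_3 - 2x_3^2.
  leading term x_2x_3: subtract (1)·h_5 from -x_2x_3 - 2x_3^2 → 4x_2
  leading term x_2: no divisor's leading term divides it; move 4x_2 to the remainder.
  remainder 4x_2 ≠ 0; add h_6 = 4x_2 to the basis.

S(f_1,f_4): lcm = x_1x_2. S = -x_2^2 + 3/2x_1x_3 - 2x_2x_3 - 1/3x_1 - 1/2x_3.
  leading term x_2^2: subtract (-1/4x_2)·h_6 from -x_2^2 + 3/2x_1x_3 - 2x_2x_3 - 1/3x_1 - 1/2x_3 → 3/2x_1x_3 - 2x_2x_3 - 1/3x_1 - 1/2x_3
  leading term x_1x_3: subtract (-3/4x_3)·f_1 from 3/2x_1x_3 - 2x_2x_3 - 1/3x_1 - 1/2x_3 → -1/2x_2x_3 + 3x_3^2 - 1/3x_1 - 1/2x_3
  leading term x_2x_3: subtract (1/2)·h_5 from -1/2x_2x_3 + 3x_3^2 - 1/3x_1 - 1/2x_3 → 4x_3^2 - 1/3x_1 + 2x_2 - 1/2x_3
  leading term x_3^2: no divisor's leading term divides it; move 4x_3^2 to the remainder.
  leading term x_1: subtract (1/6)·f_1 from -1/3x_1 + 2x_2 - 1/2x_3 → 5/3x_2 - 7/6x_3
  leading term x_2: subtract (5/12)·h_6 from 5/3x_2 - 7/6x_3 → -7/6x_3
  leading term x_3: no divisor's leading term divides it; move -7/6x_3 to the remainder.
  remainder 4x_3^2 - 7/6x_3 ≠ 0; add h_7 = 4x_3^2 - 7/6x_3 to the basis.

S(f_2,f_4): lcm = x_1x_2x_3. S = 3/2x_1x_3^2 + 4x_2^2 - 1/3x_1x_3 - 1/2x_3^2.
  leading term x_1x_3^2: subtract (-3/4x_3^2)·f_1 from 3/2x_1x_3^2 + 4x_2^2 - 1/3x_1x_3 - 1/2x_3^2 → 3/2x_2x_3^2 + 3x_3^3 + 4x_2^2 - 1/3x_1x_3 - 1/2x_3^2
  leading term x_2x_3^2: subtract (-3/2x_3)·h_5 from 3/2x_2x_3^2 + 3x_3^3 + 4x_2^2 - 1/3x_1x_3 - 1/2x_3^2 → 4x_2^2 - 1/3x_1x_3 - 6x_2x_3 - 1/2x_3^2
  leading term x_2^2: subtract (x_2)·h_6 from 4x_2^2 - 1/3x_1x_3 - 6x_2x_3 - 1/2x_3^2 → -1/3x_1x_3 - 6x_2x_3 - 1/2x_3^2
  leading term x_1x_3: subtract (1/6x_3)·f_1 from -1/3x_1x_3 - 6x_2x_3 - 1/2x_3^2 → -19/3x_2x_3 - 7/6x_3^2
  leading term x_2x_3: subtract (19/3)·h_5 from -19/3x_2x_3 - 7/6x_3^2 → 23/2x_3^2 + 76/3x_2
  leading term x_3^2: subtract (23/8)·h_7 from 23/2x_3^2 + 76/3x_2 → 76/3x_2 + 161/48x_3
  leading term x_2: subtract (19/3)·h_6 from 76/3x_2 + 161/48x_3 → 161/48x_3
  leading term x_3: no divisor's leading term divides it; move 161/48x_3 to the remainder.
  remainder 161/48x_3 ≠ 0; add h_8 = 161/48x_3 to the basis.

The other S-polynomials (S(f_2,f_3), S(f_3,f_4), S(f_1,h_5), S(f_2,h_5), S(f_3,h_5), S(f_4,h_5), S(f_1,h_6), S(f_2,h_6), S(f_3,h_6), S(f_4,h_6), S(h_5,h_6), S(f_1,h_7), S(f_2,h_7), S(f_3,h_7), S(f_4,h_7), S(h_5,h_7), S(h_6,h_7), S(f_1,h_8), S(f_2,h_8), S(f_3,h_8), S(f_4,h_8), S(h_5,h_8), S(h_6,h_8), S(h_7,h_8)) all reduce to 0 modulo the current basis, so we have a Gröbner basis.
Inter-reduce: drop elements whose leading term is divisible by another's, tail-reduce, and make monic.
Reduced Gröbner basis: {x_1, x_2, x_3}.
Label its elements g_1 = x_1, g_2 = x_2, g_3 = x_3.

Reduce p = -1/4x_1 + 1/4x_3 modulo G:
  leading term x_1: subtract (-1/4)·g_1 from -1/4x_1 + 1/4x_3 → 1/4x_3
  leading term x_3: subtract (1/4)·g_3 from 1/4x_3 → 0
  normal form = 0.
Since the normal form is 0, p ∈ I.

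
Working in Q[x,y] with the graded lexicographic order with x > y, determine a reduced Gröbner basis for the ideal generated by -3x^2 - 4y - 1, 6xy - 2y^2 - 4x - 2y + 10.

Buchberger's algorithm terminates because the ascending chain of leading-term ideals stabilizes.

f_1 = -3x^2 - 4y - 1, LT = x^2.
f_2 = 6xy - 2y^2 - 4x - 2y + 10, LT = xy.

S(f_1,f_2): lcm = x^2y. S = 1/3xy^2 + 2/3x^2 + 1/3xy + 4/3y^2 - 5/3x + 1/3y.
  leading term xy^2: subtract (1/18y)·f_2 from 1/3xy^2 + 2/3x^2 + 1/3xy + 4/3y^2 - 5/3x + 1/3y → 1/9y^3 + 2/3x^2 + 5/9xy + 13/9y^2 - 5/3x - 2/9y
  leading term y^3: no divisor's leading term divides it; move 1/9y^3 to the remainder.
  leading term x^2: subtract (-2/9)·f_1 from 2/3x^2 + 5/9xy + 13/9y^2 - 5/3x - 2/9y → 5/9xy + 13/9y^2 - 5/3x - 10/9y - 2/9
  leading term xy: subtract (5/54)·f_2 from 5/9xy + 13/9y^2 - 5/3x - 10/9y - 2/9 → 44/27y^2 - 35/27x - 25/27y - 31/27
  leading term y^2: no divisor's leading term divides it; move 44/27y^2 to the remainder.
  leading term x: no divisor's leading term divides it; move -35/27x to the remainder.
  leading term y: no divisor's leading term divides it; move -25/27y to the remainder.
  leading term 1: no divisor's leading term divides it; move -31/27 to the remainder.
  remainder 1/9y^3 + 44/27y^2 - 35/27x - 25/27y - 31/27 ≠ 0; add g_3 = 1/9y^3 + 44/27y^2 - 35/27x - 25/27y - 31/27 to the basis.

The other S-polynomials (S(f_1,g_3), S(f_2,g_3)) all reduce to 0 modulo the current basis, so we have a Gröbner basis.

G = {y^3 + 44/3y^2 - 35/3x - 25/3y - 31/3, x^2 + 4/3y + 1/3, xy - 1/3y^2 - 2/3x - 1/3y + 5/3}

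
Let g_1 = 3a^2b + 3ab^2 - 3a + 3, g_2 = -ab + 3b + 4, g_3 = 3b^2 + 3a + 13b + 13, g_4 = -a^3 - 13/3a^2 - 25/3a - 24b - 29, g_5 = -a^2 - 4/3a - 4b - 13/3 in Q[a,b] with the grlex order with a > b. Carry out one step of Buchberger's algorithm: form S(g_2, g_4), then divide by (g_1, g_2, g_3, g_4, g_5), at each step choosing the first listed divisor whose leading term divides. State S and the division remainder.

lcm(LM(g_2), LM(g_4)) = a^3b.
S = (lcm/LT(g_2))·g_2 − (lcm/LT(g_4))·g_4 = -22/3a^2b - 4a^2 - 25/3ab - 24b^2 - 29b.
Reduce S modulo (g_1, g_2, g_3, g_4, g_5) in that order:
  leading term a^2b: subtract (-22/9)·g_1 from -22/3a^2b - 4a^2 - 25/3ab - 24b^2 - 29b → 22/3ab^2 - 4a^2 - 25/3ab - 24b^2 - 22/3a - 29b + 22/3
  leading term ab^2: subtract (-22/3b)·g_2 from 22/3ab^2 - 4a^2 - 25/3ab - 24b^2 - 22/3a - 29b + 22/3 → -4a^2 - 25/3ab - 2b^2 - 22/3a + 1/3b + 22/3
  leading term a^2: subtract (4)·g_5 from -4a^2 - 25/3ab - 2b^2 - 22/3a + 1/3b + 22/3 → -25/3ab - 2b^2 - 2a + 49/3b + 74/3
  leading term ab: subtract (25/3)·g_2 from -25/3ab - 2b^2 - 2a + 49/3b + 74/3 → -2b^2 - 2a - 26/3b - 26/3
  leading term b^2: subtract (-2/3)·g_3 from -2b^2 - 2a - 26/3b - 26/3 → 0
The remainder is 0, so this S-polynomial contributes no new basis element.

S(g_2, g_4) = -22/3a^2b - 4a^2 - 25/3ab - 24b^2 - 29b; remainder on division = 0.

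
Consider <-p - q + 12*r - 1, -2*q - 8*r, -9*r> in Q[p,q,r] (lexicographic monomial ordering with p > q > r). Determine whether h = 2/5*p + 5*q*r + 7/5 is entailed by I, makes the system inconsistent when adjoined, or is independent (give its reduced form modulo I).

Adjoining 2/5*p + 5*q*r + 7/5 makes the ideal the whole ring: the system is inconsistent.

First compute the reduced Gröbner basis of I by Buchberger's algorithm.
f_1 = -p - q + 12*r - 1, LT = p.
f_2 = -2*q - 8*r, LT = q.
f_3 = -9*r, LT = r.

S(f_1,f_2): leading monomials are coprime, so the S-polynomial reduces to 0 (Buchberger's first criterion).
S(f_1,f_3): leading monomials are coprime, so the S-polynomial reduces to 0 (Buchberger's first criterion).
S(f_2,f_3): leading monomials are coprime, so the S-polynomial reduces to 0 (Buchberger's first criterion).
Every S-polynomial of the final basis reduces to 0, so we have a Gröbner basis.
Inter-reduce: drop elements whose leading term is divisible by another's, tail-reduce, and make monic.
Reduced Gröbner basis: {p + 1, q, r}.
Label its elements g_1 = p + 1, g_2 = q, g_3 = r.

Reduce h = 2/5*p + 5*q*r + 7/5 modulo G:
  leading term p: subtract (2/5)·g_1 from 2/5*p + 5*q*r + 7/5 → 5*q*r + 1
  leading term q*r: subtract (5*r)·g_2 from 5*q*r + 1 → 1
  leading term 1: no divisor's leading term divides it; move 1 to the remainder.
  normal form = 1.
The normal form is nonzero, so h ∉ I. Since h minus its normal form lies in I, I + (h) = I + (n) where n = 1; decide whether this ideal is the whole ring.
Here n = 1 is a nonzero constant, hence a unit: 1 ∈ I + (h), the Gröbner basis of I + (h) is {1}, and the enlarged system has no common solution — adjoining h is inconsistent.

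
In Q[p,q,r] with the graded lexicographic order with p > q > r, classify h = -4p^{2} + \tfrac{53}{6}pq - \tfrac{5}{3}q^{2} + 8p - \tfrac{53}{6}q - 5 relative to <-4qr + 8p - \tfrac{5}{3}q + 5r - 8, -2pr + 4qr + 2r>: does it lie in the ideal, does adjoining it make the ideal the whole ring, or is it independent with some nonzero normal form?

First compute the reduced Gröbner basis of I by Buchberger's algorithm.
f_1 = -4qr + 8p - \tfrac{5}{3}q + 5r - 8, LT = qr.
f_2 = -2pr + 4qr + 2r, LT = pr.

S(f_1,f_2): lcm = pqr. S = 2q^{2}r - 2p^{2} + \tfrac{5}{12}pq - \tfrac{5}{4}pr + qr + 2p.
  leading term q^{2}r: subtract (-\tfrac{1}{2}q)·f_1 from 2q^{2}r - 2p^{2} + \tfrac{5}{12}pq - \tfrac{5}{4}pr + qr + 2p → -2p^{2} + \tfrac{53}{12}pq - \tfrac{5}{4}pr - \tfrac{5}{6}q^{2} + \tfrac{7}{2}qr + 2p - 4q
  leading term p^{2}: no divisor's leading term divides it; move -2p^{2} to the remainder.
  leading term pq: no divisor's leading term divides it; move \tfrac{53}{12}pq to the remainder.
  leading term pr: subtract (\tfrac{5}{8})·f_2 from -\tfrac{5}{4}pr - \tfrac{5}{6}q^{2} + \tfrac{7}{2}qr + 2p - 4q → -\tfrac{5}{6}q^{2} + qr + 2p - 4q - \tfrac{5}{4}r
  leading term q^{2}: no divisor's leading term divides it; move -\tfrac{5}{6}q^{2} to the remainder.
  leading term qr: subtract (-\tfrac{1}{4})·f_1 from qr + 2p - 4q - \tfrac{5}{4}r → 4p - \tfrac{53}{12}q - 2
  leading term p: no divisor's leading term divides it; move 4p to the remainder.
  leading term q: no divisor's leading term divides it; move -\tfrac{53}{12}q to the remainder.
  leading term 1: no divisor's leading term divides it; move -2 to the remainder.
  remainder -2p^{2} + \tfrac{53}{12}pq - \tfrac{5}{6}q^{2} + 4p - \tfrac{53}{12}q - 2 ≠ 0; add k_3 = -2p^{2} + \tfrac{53}{12}pq - \tfrac{5}{6}q^{2} + 4p - \tfrac{53}{12}q - 2 to the basis.

The other S-polynomials (S(f_1,k_3), S(f_2,k_3)) all reduce to 0 modulo the current basis, so we have a Gröbner basis.
Inter-reduce: drop elements whose leading term is divisible by another's, tail-reduce, and make monic.
Reduced Gröbner basis: {p^{2} - \tfrac{53}{24}pq + \tfrac{5}{12}q^{2} - 2p + \tfrac{53}{24}q + 1, pr - 4p + \tfrac{5}{6}q - \tfrac{7}{2}r + 4, qr - 2p + \tfrac{5}{12}q - \tfrac{5}{4}r + 2}.
Label its elements g_1 = p^{2} - \tfrac{53}{24}pq + \tfrac{5}{12}q^{2} - 2p + \tfrac{53}{24}q + 1, g_2 = pr - 4p + \tfrac{5}{6}q - \tfrac{7}{2}r + 4, g_3 = qr - 2p + \tfrac{5}{12}q - \tfrac{5}{4}r + 2.

Reduce h = -4p^{2} + \tfrac{53}{6}pq - \tfrac{5}{3}q^{2} + 8p - \tfrac{53}{6}q - 5 modulo G:
  leading term p^{2}: subtract (-4)·g_1 from -4p^{2} + \tfrac{53}{6}pq - \tfrac{5}{3}q^{2} + 8p - \tfrac{53}{6}q - 5 → -1
  leading term 1: no divisor's leading term divides it; move -1 to the remainder.
  normal form = -1.
The normal form is nonzero, so h ∉ I. Since h minus its normal form lies in I, I + (h) = I + (n) where n = -1; decide whether this ideal is the whole ring.
Here n = -1 is a nonzero constant, hence a unit: 1 ∈ I + (h), the Gröbner basis of I + (h) is {1}, and the enlarged system has no common solution — adjoining h is inconsistent.

Adjoining -4p^{2} + \tfrac{53}{6}pq - \tfrac{5}{3}q^{2} + 8p - \tfrac{53}{6}q - 5 makes the ideal the whole ring: the system is inconsistent.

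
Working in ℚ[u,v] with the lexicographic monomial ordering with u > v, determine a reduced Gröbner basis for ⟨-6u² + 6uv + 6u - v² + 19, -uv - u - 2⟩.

G = {u - 1/12v³ - 1/12v² + 7/12v + 7/12, v⁴ + 2v³ - 6v² - 14v + 17}

Buchberger's algorithm terminates because the ascending chain of leading-term ideals stabilizes.

f_1 = -6u² + 6uv + 6u - v² + 19, LT = u².
f_2 = -uv - u - 2, LT = uv.

S(f_1,f_2): lcm = u²v. S = -u² - uv² - uv - 2u + ⅙v³ - 19/6v.
  leading term u²: subtract (⅙)·f_1 from -u² - uv² - uv - 2u + ⅙v³ - 19/6v → -uv² - 2uv - 3u + ⅙v³ + ⅙v² - 19/6v - 19/6
  leading term uv²: subtract (v)·f_2 from -uv² - 2uv - 3u + ⅙v³ + ⅙v² - 19/6v - 19/6 → -uv - 3u + ⅙v³ + ⅙v² - 7/6v - 19/6
  leading term uv: subtract (1)·f_2 from -uv - 3u + ⅙v³ + ⅙v² - 7/6v - 19/6 → -2u + ⅙v³ + ⅙v² - 7/6v - 7/6
  leading term u: no divisor's leading term divides it; move -2u to the remainder.
  leading term v³: no divisor's leading term divides it; move ⅙v³ to the remainder.
  leading term v²: no divisor's leading term divides it; move ⅙v² to the remainder.
  leading term v: no divisor's leading term divides it; move -7/6v to the remainder.
  leading term 1: no divisor's leading term divides it; move -7/6 to the remainder.
  remainder -2u + ⅙v³ + ⅙v² - 7/6v - 7/6 ≠ 0; add g_3 = -2u + ⅙v³ + ⅙v² - 7/6v - 7/6 to the basis.

S(f_1,g_3): lcm = u². S = 1/12uv³ + 1/12uv² - 19/12uv - 19/12u + ⅙v² - 19/6.
  leading term uv³: subtract (-1/12v²)·f_2 from 1/12uv³ + 1/12uv² - 19/12uv - 19/12u + ⅙v² - 19/6 → -19/12uv - 19/12u - 19/6
  leading term uv: subtract (19/12)·f_2 from -19/12uv - 19/12u - 19/6 → 0
  remainder 0.

S(f_2,g_3): lcm = uv. S = u + 1/12v⁴ + 1/12v³ - 7/12v² - 7/12v + 2.
  leading term u: subtract (-½)·g_3 from u + 1/12v⁴ + 1/12v³ - 7/12v² - 7/12v + 2 → 1/12v⁴ + ⅙v³ - ½v² - 7/6v + 17/12
  leading term v⁴: no divisor's leading term divides it; move 1/12v⁴ to the remainder.
  leading term v³: no divisor's leading term divides it; move ⅙v³ to the remainder.
  leading term v²: no divisor's leading term divides it; move -½v² to the remainder.
  leading term v: no divisor's leading term divides it; move -7/6v to the remainder.
  leading term 1: no divisor's leading term divides it; move 17/12 to the remainder.
  remainder 1/12v⁴ + ⅙v³ - ½v² - 7/6v + 17/12 ≠ 0; add g_4 = 1/12v⁴ + ⅙v³ - ½v² - 7/6v + 17/12 to the basis.

S(f_1,g_4): leading monomials are coprime, so the S-polynomial reduces to 0 (Buchberger's first criterion).
S(f_2,g_4): lcm = uv⁴. S = -uv³ + 6uv² + 14uv - 17u + 2v³.
  leading term uv³: subtract (v²)·f_2 from -uv³ + 6uv² + 14uv - 17u + 2v³ → 7uv² + 14uv - 17u + 2v³ + 2v²
  leading term uv²: subtract (-7v)·f_2 from 7uv² + 14uv - 17u + 2v³ + 2v² → 7uv - 17u + 2v³ + 2v² - 14v
  leading term uv: subtract (-7)·f_2 from 7uv - 17u + 2v³ + 2v² - 14v → -24u + 2v³ + 2v² - 14v - 14
  leading term u: subtract (12)·g_3 from -24u + 2v³ + 2v² - 14v - 14 → 0
  remainder 0.

S(g_3,g_4): leading monomials are coprime, so the S-polynomial reduces to 0 (Buchberger's first criterion).
Every S-polynomial of the final basis reduces to 0, so we have a Gröbner basis.
Inter-reduce: drop elements whose leading term is divisible by another's, tail-reduce, and make monic.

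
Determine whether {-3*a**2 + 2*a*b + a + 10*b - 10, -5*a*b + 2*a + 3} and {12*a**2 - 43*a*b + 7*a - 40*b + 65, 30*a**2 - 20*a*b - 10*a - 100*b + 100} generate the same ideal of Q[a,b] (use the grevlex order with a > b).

No, the ideals differ.

Equality of ideals is decidable: compute both reduced Gröbner bases (unique for the ordering) and check whether they agree.
Buchberger on the first generating set:
f_1 = -3*a**2 + 2*a*b + a + 10*b - 10, LT = a**2.
f_2 = -5*a*b + 2*a + 3, LT = a*b.

S(f_1,f_2): lcm = a**2*b. S = -2/3*a*b**2 + 2/5*a**2 - 1/3*a*b - 10/3*b**2 + 3/5*a + 10/3*b.
  reduce S modulo (f_1, f_2):
  remainder -10/3*b**2 + 3/5*a + 64/15*b - 23/15 ≠ 0; add g_3 = -10/3*b**2 + 3/5*a + 64/15*b - 23/15 to the basis.

The other S-polynomials (S(f_1,g_3), S(f_2,g_3)) all reduce to 0 modulo the current basis, so we have a Gröbner basis.
Inter-reduce: drop elements whose leading term is divisible by another's, tail-reduce, and make monic.
Reduced Gröbner basis: {a**2 - 3/5*a - 10/3*b + 44/15, a*b - 2/5*a - 3/5, b**2 - 9/50*a - 32/25*b + 23/50}.

Buchberger on the second generating set:
h_1 = 12*a**2 - 43*a*b + 7*a - 40*b + 65, LT = a**2.
h_2 = 30*a**2 - 20*a*b - 10*a - 100*b + 100, LT = a**2.

S(h_1,h_2): lcm = a**2. S = -35/12*a*b + 11/12*a + 25/12.
  reduce S modulo (h_1, h_2):
  remainder -35/12*a*b + 11/12*a + 25/12 ≠ 0; add k_3 = -35/12*a*b + 11/12*a + 25/12 to the basis.

S(h_1,k_3): lcm = a**2*b. S = -43/12*a*b**2 + 11/35*a**2 + 7/12*a*b - 10/3*b**2 + 5/7*a + 65/12*b.
  reduce S modulo (h_1, h_2, k_3):
  remainder -10/3*b**2 + 5/7*a + 82/21*b - 9/7 ≠ 0; add k_4 = -10/3*b**2 + 5/7*a + 82/21*b - 9/7 to the basis.

The other S-polynomials (S(h_2,k_3), S(h_1,k_4), S(h_2,k_4), S(k_3,k_4)) all reduce to 0 modulo the current basis, so we have a Gröbner basis.
Inter-reduce: drop elements whose leading term is divisible by another's, tail-reduce, and make monic.
Reduced Gröbner basis: {a**2 - 19/35*a - 10/3*b + 20/7, a*b - 11/35*a - 5/7, b**2 - 3/14*a - 41/35*b + 27/70}.

The bases are distinct; the ideals are different.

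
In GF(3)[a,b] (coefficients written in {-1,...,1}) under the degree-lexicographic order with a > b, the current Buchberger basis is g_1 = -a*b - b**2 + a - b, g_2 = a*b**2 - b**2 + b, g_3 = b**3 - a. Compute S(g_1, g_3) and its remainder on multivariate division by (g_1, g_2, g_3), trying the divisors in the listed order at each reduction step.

lcm(LM(g_1), LM(g_3)) = a*b**3.
S = (lcm/LT(g_1))·g_1 − (lcm/LT(g_3))·g_3 = b**4 - a*b**2 + b**3 + a**2.
Reduce S modulo (g_1, g_2, g_3) in that order:
  leading term b**4: subtract (b)·g_3 from b**4 - a*b**2 + b**3 + a**2 → -a*b**2 + b**3 + a**2 + a*b
  leading term a*b**2: subtract (b)·g_1 from -a*b**2 + b**3 + a**2 + a*b → -b**3 + a**2 + b**2
  leading term b**3: subtract (-1)·g_3 from -b**3 + a**2 + b**2 → a**2 + b**2 - a
  leading term a**2: no divisor's leading term divides it; move a**2 to the remainder.
  leading term b**2: no divisor's leading term divides it; move b**2 to the remainder.
  leading term a: no divisor's leading term divides it; move -a to the remainder.
The remainder a**2 + b**2 - a is nonzero, so it would be added as the next basis element.
This is the inner loop of Buchberger's algorithm — each nonzero remainder becomes a new basis element.

S(g_1, g_3) = b**4 - a*b**2 + b**3 + a**2; remainder on division = a**2 + b**2 - a.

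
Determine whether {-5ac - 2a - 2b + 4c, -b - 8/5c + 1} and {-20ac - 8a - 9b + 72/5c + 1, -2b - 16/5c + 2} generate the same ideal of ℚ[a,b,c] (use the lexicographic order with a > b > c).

Yes, the ideals are equal.

Since reduced Gröbner bases are canonical representatives of ideals under a given ordering, it suffices to compute and compare them.
Buchberger on the first generating set:
f_1 = -5ac - 2a - 2b + 4c, LT = ac.
f_2 = -b - 8/5c + 1, LT = b.

The S-polynomials (S(f_1,f_2)) all reduce to 0 modulo the current basis, so we have a Gröbner basis.
Inter-reduce: drop elements whose leading term is divisible by another's, tail-reduce, and make monic.
Reduced Gröbner basis: {ac + ⅖a - 36/25c + ⅖, b + 8/5c - 1}.

Buchberger on the second generating set:
h_1 = -20ac - 8a - 9b + 72/5c + 1, LT = ac.
h_2 = -2b - 16/5c + 2, LT = b.

The S-polynomials (S(h_1,h_2)) all reduce to 0 modulo the current basis, so we have a Gröbner basis.
Inter-reduce: drop elements whose leading term is divisible by another's, tail-reduce, and make monic.
Reduced Gröbner basis: {ac + ⅖a - 36/25c + ⅖, b + 8/5c - 1}.

The two bases agree; hence the ideals are identical.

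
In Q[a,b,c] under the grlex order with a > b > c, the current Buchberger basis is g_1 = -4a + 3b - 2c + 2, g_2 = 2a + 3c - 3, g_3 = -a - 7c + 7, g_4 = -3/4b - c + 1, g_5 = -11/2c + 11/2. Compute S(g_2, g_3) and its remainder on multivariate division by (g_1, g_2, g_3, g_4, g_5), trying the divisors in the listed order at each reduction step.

S(g_2, g_3) = -11/2c + 11/2; remainder on division = 0.

lcm(LM(g_2), LM(g_3)) = a.
S = (lcm/LT(g_2))·g_2 − (lcm/LT(g_3))·g_3 = -11/2c + 11/2.
Reduce S modulo (g_1, g_2, g_3, g_4, g_5) in that order:
  leading term c: subtract (1)·g_5 from -11/2c + 11/2 → 0
The remainder is 0, so this S-polynomial contributes no new basis element.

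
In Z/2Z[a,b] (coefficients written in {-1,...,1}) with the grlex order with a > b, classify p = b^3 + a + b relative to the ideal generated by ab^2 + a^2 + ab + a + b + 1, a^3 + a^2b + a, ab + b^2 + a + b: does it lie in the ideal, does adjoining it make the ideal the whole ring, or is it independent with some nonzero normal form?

First compute the reduced Gröbner basis of I by Buchberger's algorithm.
f_1 = ab^2 + a^2 + ab + a + b + 1, LT = ab^2.
f_2 = a^3 + a^2b + a, LT = a^3.
f_3 = ab + b^2 + a + b, LT = ab.

S(f_1,f_2): lcm = a^3b^2. S = a^2b^3 + a^4 + a^3b + a^3 + a^2b + ab^2 + a^2.
  leading term a^2b^3: subtract (ab)·f_1 from a^2b^3 + a^4 + a^3b + a^3 + a^2b + ab^2 + a^2 → a^4 + a^2b^2 + a^3 + a^2 + ab
  leading term a^4: subtract (a)·f_2 from a^4 + a^2b^2 + a^3 + a^2 + ab → a^3b + a^2b^2 + a^3 + ab
  leading term a^3b: subtract (b)·f_2 from a^3b + a^2b^2 + a^3 + ab → a^3
  leading term a^3: subtract (1)·f_2 from a^3 → a^2b + a
  leading term a^2b: subtract (a)·f_3 from a^2b + a → ab^2 + a^2 + ab + a
  leading term ab^2: subtract (1)·f_1 from ab^2 + a^2 + ab + a → b + 1
  leading term b: no divisor's leading term divides it; move b to the remainder.
  leading term 1: no divisor's leading term divides it; move 1 to the remainder.
  remainder b + 1 ≠ 0; add h_4 = b + 1 to the basis.

S(f_1,f_3): lcm = ab^2. S = b^3 + a^2 + b^2 + a + b + 1.
  leading term b^3: subtract (b^2)·h_4 from b^3 + a^2 + b^2 + a + b + 1 → a^2 + a + b + 1
  leading term a^2: no divisor's leading term divides it; move a^2 to the remainder.
  leading term a: no divisor's leading term divides it; move a to the remainder.
  leading term b: subtract (1)·h_4 from b + 1 → 0
  remainder a^2 + a ≠ 0; add h_5 = a^2 + a to the basis.

S(f_1,h_5): lcm = a^2b^2. S = a^3 + a^2b + ab^2 + a^2 + ab + a.
  leading term a^3: subtract (1)·f_2 from a^3 + a^2b + ab^2 + a^2 + ab + a → ab^2 + a^2 + ab
  leading term ab^2: subtract (1)·f_1 from ab^2 + a^2 + ab → a + b + 1
  leading term a: no divisor's leading term divides it; move a to the remainder.
  leading term b: subtract (1)·h_4 from b + 1 → 0
  remainder a ≠ 0; add h_6 = a to the basis.

The other S-polynomials (S(f_2,f_3), S(f_1,h_4), S(f_2,h_4), S(f_3,h_4), S(f_2,h_5), S(f_3,h_5), S(h_4,h_5), S(f_1,h_6), S(f_2,h_6), S(f_3,h_6), S(h_4,h_6), S(h_5,h_6)) all reduce to 0 modulo the current basis, so we have a Gröbner basis.
Inter-reduce: drop elements whose leading term is divisible by another's, tail-reduce, and make monic.
Reduced Gröbner basis: {a, b + 1}.
Label its elements g_1 = a, g_2 = b + 1.

Reduce p = b^3 + a + b modulo G:
  leading term b^3: subtract (b^2)·g_2 from b^3 + a + b → b^2 + a + b
  leading term b^2: subtract (b)·g_2 from b^2 + a + b → a
  leading term a: subtract (1)·g_1 from a → 0
  normal form = 0.
Since the normal form is 0, p ∈ I.

b^3 + a + b lies in I (it reduces to 0).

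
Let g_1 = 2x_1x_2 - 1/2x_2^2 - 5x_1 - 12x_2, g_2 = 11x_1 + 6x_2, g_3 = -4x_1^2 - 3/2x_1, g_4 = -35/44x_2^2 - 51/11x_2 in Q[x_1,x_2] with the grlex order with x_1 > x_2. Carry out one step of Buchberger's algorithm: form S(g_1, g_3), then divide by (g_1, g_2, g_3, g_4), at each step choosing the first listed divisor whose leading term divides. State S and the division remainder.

lcm(LM(g_1), LM(g_3)) = x_1^2x_2.
S = (lcm/LT(g_1))·g_1 − (lcm/LT(g_3))·g_3 = -1/4x_1x_2^2 - 5/2x_1^2 - 51/8x_1x_2.
Reduce S modulo (g_1, g_2, g_3, g_4) in that order:
  leading term x_1x_2^2: subtract (-1/8x_2)·g_1 from -1/4x_1x_2^2 - 5/2x_1^2 - 51/8x_1x_2 → -1/16x_2^3 - 5/2x_1^2 - 7x_1x_2 - 3/2x_2^2
  leading term x_2^3: subtract (11/140x_2)·g_4 from -1/16x_2^3 - 5/2x_1^2 - 7x_1x_2 - 3/2x_2^2 → -5/2x_1^2 - 7x_1x_2 - 159/140x_2^2
  leading term x_1^2: subtract (-5/22x_1)·g_2 from -5/2x_1^2 - 7x_1x_2 - 159/140x_2^2 → -62/11x_1x_2 - 159/140x_2^2
  leading term x_1x_2: subtract (-31/11)·g_1 from -62/11x_1x_2 - 159/140x_2^2 → -3919/1540x_2^2 - 155/11x_1 - 372/11x_2
  leading term x_2^2: subtract (3919/1225)·g_4 from -3919/1540x_2^2 - 155/11x_1 - 372/11x_2 → -155/11x_1 - 255831/13475x_2
  leading term x_1: subtract (-155/121)·g_2 from -155/11x_1 - 255831/13475x_2 → -1674891/148225x_2
  leading term x_2: no divisor's leading term divides it; move -1674891/148225x_2 to the remainder.
The remainder -1674891/148225x_2 is nonzero, so it would be added as the next basis element.

S(g_1, g_3) = -1/4x_1x_2^2 - 5/2x_1^2 - 51/8x_1x_2; remainder on division = -1674891/148225x_2.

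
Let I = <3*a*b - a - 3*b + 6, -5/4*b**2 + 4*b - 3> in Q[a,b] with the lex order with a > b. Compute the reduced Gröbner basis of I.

This is the nonlinear analogue of row-reducing a linear system.

f_1 = 3*a*b - a - 3*b + 6, LT = a*b.
f_2 = -5/4*b**2 + 4*b - 3, LT = b**2.

S(f_1,f_2): lcm = a*b**2. S = 43/15*a*b - 12/5*a - b**2 + 2*b.
  reduce S modulo (f_1, f_2):
  remainder -13/9*a + 5/3*b - 10/3 ≠ 0; add g_3 = -13/9*a + 5/3*b - 10/3 to the basis.

The other S-polynomials (S(f_1,g_3), S(f_2,g_3)) all reduce to 0 modulo the current basis, so we have a Gröbner basis.
Inter-reduce: drop elements whose leading term is divisible by another's, tail-reduce, and make monic.

G = {a - 15/13*b + 30/13, b**2 - 16/5*b + 12/5}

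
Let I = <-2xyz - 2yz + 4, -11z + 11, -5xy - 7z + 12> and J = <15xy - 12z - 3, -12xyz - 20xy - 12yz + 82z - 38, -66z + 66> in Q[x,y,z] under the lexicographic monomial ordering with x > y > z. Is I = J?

Equality of ideals is decidable: compute both reduced Gröbner bases (unique for the ordering) and check whether they agree.
Buchberger on the first generating set:
f_1 = -2xyz - 2yz + 4, LT = xyz.
f_2 = -11z + 11, LT = z.
f_3 = -5xy - 7z + 12, LT = xy.

S(f_1,f_2): lcm = xyz. S = xy + yz - 2.
  reduce S modulo (f_1, f_2, f_3):
  remainder y - 1 ≠ 0; add g_4 = y - 1 to the basis.

S(f_1,g_4): lcm = xyz. S = xz + yz - 2.
  reduce S modulo (f_1, f_2, f_3, g_4):
  remainder x - 1 ≠ 0; add g_5 = x - 1 to the basis.

The other S-polynomials (S(f_1,f_3), S(f_2,f_3), S(f_2,g_4), S(f_3,g_4), S(f_1,g_5), S(f_2,g_5), S(f_3,g_5), S(g_4,g_5)) all reduce to 0 modulo the current basis, so we have a Gröbner basis.
Inter-reduce: drop elements whose leading term is divisible by another's, tail-reduce, and make monic.
Reduced Gröbner basis: {x - 1, y - 1, z - 1}.

Buchberger on the second generating set:
h_1 = 15xy - 12z - 3, LT = xy.
h_2 = -12xyz - 20xy - 12yz + 82z - 38, LT = xyz.
h_3 = -66z + 66, LT = z.

S(h_1,h_2): lcm = xyz. S = -5/3xy - yz - 4/5z^2 + 199/30z - 19/6.
  reduce S modulo (h_1, h_2, h_3):
  remainder -y + 1 ≠ 0; add k_4 = -y + 1 to the basis.

S(h_1,k_4): lcm = xy. S = x - 4/5z - 1/5.
  reduce S modulo (h_1, h_2, h_3, k_4):
  remainder x - 1 ≠ 0; add k_5 = x - 1 to the basis.

The other S-polynomials (S(h_1,h_3), S(h_2,h_3), S(h_2,k_4), S(h_3,k_4), S(h_1,k_5), S(h_2,k_5), S(h_3,k_5), S(k_4,k_5)) all reduce to 0 modulo the current basis, so we have a Gröbner basis.
Inter-reduce: drop elements whose leading term is divisible by another's, tail-reduce, and make monic.
Reduced Gröbner basis: {x - 1, y - 1, z - 1}.

Same reduced basis, so the two generating sets span the same ideal.
The same test decides containment: I ⊆ J iff every generator of I reduces to 0 modulo a Gröbner basis of J.

Yes, the ideals are equal.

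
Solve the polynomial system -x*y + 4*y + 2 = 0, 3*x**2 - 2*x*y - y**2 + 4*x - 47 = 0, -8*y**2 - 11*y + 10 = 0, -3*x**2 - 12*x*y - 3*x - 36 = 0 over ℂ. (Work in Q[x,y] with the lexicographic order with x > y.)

{(3, -2)}

Compute a lex Gröbner basis by Buchberger's algorithm.
f_1 = -x*y + 4*y + 2, LT = x*y.
f_2 = 3*x**2 - 2*x*y + 4*x - y**2 - 47, LT = x**2.
f_3 = -8*y**2 - 11*y + 10, LT = y**2.
f_4 = -3*x**2 - 12*x*y - 3*x - 36, LT = x**2.

S(f_1,f_2): lcm = x**2*y. S = 2/3*x*y**2 - 16/3*x*y - 2*x + 1/3*y**3 + 47/3*y.
  reduce S modulo (f_1, f_2, f_3, f_4):
  remainder -2*x - 445/64*y - 253/32 ≠ 0; add h_5 = -2*x - 445/64*y - 253/32 to the basis.

S(f_1,f_3): lcm = x*y**2. S = -11/8*x*y + 5/4*x - 4*y**2 - 2*y.
  reduce S modulo (f_1, f_2, f_3, f_4, h_5):
  remainder -3249/512*y - 3249/256 ≠ 0; add h_6 = -3249/512*y - 3249/256 to the basis.

The other S-polynomials (S(f_1,f_4), S(f_2,f_3), S(f_2,f_4), S(f_3,f_4), S(f_1,h_5), S(f_2,h_5), S(f_3,h_5), S(f_4,h_5), S(f_1,h_6), S(f_2,h_6), S(f_3,h_6), S(f_4,h_6), S(h_5,h_6)) all reduce to 0 modulo the current basis, so we have a Gröbner basis.
Inter-reduce: drop elements whose leading term is divisible by another's, tail-reduce, and make monic.
Reduced Gröbner basis: {x - 3, y + 2}.

The lex basis is triangular: the last element involves only y. Solving y + 2 = 0 gives y ∈ {-2}; substituting each value into the earlier elements determines the remaining variables.
  y = -2: the earlier basis element becomes x - 3 = 0, giving x = 3 — point (3, -2).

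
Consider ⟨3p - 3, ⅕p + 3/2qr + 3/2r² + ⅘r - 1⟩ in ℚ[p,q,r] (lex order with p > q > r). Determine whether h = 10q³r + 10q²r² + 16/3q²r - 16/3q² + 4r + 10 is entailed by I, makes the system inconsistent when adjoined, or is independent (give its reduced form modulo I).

10q³r + 10q²r² + 16/3q²r - 16/3q² + 4r + 10 is independent of I; its normal form modulo I is 4r + 10.

First compute the reduced Gröbner basis of I by Buchberger's algorithm.
f_1 = 3p - 3, LT = p.
f_2 = ⅕p + 3/2qr + 3/2r² + ⅘r - 1, LT = p.

S(f_1,f_2): lcm = p. S = -15/2qr - 15/2r² - 4r + 4.
  reduce S modulo (f_1, f_2):
  remainder -15/2qr - 15/2r² - 4r + 4 ≠ 0; add k_3 = -15/2qr - 15/2r² - 4r + 4 to the basis.

The other S-polynomials (S(f_1,k_3), S(f_2,k_3)) all reduce to 0 modulo the current basis, so we have a Gröbner basis.
Inter-reduce: drop elements whose leading term is divisible by another's, tail-reduce, and make monic.
Reduced Gröbner basis: {p - 1, qr + r² + 8/15r - 8/15}.
Label its elements g_1 = p - 1, g_2 = qr + r² + 8/15r - 8/15.

Reduce h = 10q³r + 10q²r² + 16/3q²r - 16/3q² + 4r + 10 modulo G:
  leading term q³r: subtract (10q²)·g_2 from 10q³r + 10q²r² + 16/3q²r - 16/3q² + 4r + 10 → 4r + 10
  leading term r: no divisor's leading term divides it; move 4r to the remainder.
  leading term 1: no divisor's leading term divides it; move 10 to the remainder.
  normal form = 4r + 10.
The normal form is nonzero, so h ∉ I. Since h minus its normal form lies in I, I + (h) = I + (n) where n = 4r + 10; decide whether this ideal is the whole ring.
Run Buchberger on G together with n (pairs among the g_i already reduce to 0 since G is a Gröbner basis):
g_1 = p - 1, LT = p.
g_2 = qr + r² + 8/15r - 8/15, LT = qr.
n = 4r + 10, LT = r.

S(g_2,n): lcm = qr. S = -5/2q + r² + 8/15r - 8/15.
  reduce S modulo (g_1, g_2, n):
  remainder -5/2q + 263/60 ≠ 0; add m_4 = -5/2q + 263/60 to the basis.

The other S-polynomials (S(g_1,g_2), S(g_1,n), S(g_1,m_4), S(g_2,m_4), S(n,m_4)) all reduce to 0 modulo the current basis, so we have a Gröbner basis.
Inter-reduce: drop elements whose leading term is divisible by another's, tail-reduce, and make monic.
Reduced Gröbner basis: {p - 1, q - 263/150, r + 5/2}.
The reduced Gröbner basis of I + (h) is {p - 1, q - 263/150, r + 5/2} ≠ {1}, a proper ideal, so the enlarged system stays consistent: h is independent of I, with normal form 4r + 10.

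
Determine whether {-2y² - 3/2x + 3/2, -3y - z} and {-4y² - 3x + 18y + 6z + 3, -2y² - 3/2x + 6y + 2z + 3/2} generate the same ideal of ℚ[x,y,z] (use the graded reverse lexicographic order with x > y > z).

Yes, the ideals are equal.

For a fixed monomial order, each ideal has a unique reduced Gröbner basis; comparing bases decides equality.
Buchberger on the first generating set:
f_1 = -2y² - 3/2x + 3/2, LT = y².
f_2 = -3y - z, LT = y.

S(f_1,f_2): lcm = y². S = -⅓yz + ¾x - ¾.
  leading term yz: subtract (1/9z)·f_2 from -⅓yz + ¾x - ¾ → 1/9z² + ¾x - ¾
  leading term z²: no divisor's leading term divides it; move 1/9z² to the remainder.
  leading term x: no divisor's leading term divides it; move ¾x to the remainder.
  leading term 1: no divisor's leading term divides it; move -¾ to the remainder.
  remainder 1/9z² + ¾x - ¾ ≠ 0; add g_3 = 1/9z² + ¾x - ¾ to the basis.

The other S-polynomials (S(f_1,g_3), S(f_2,g_3)) all reduce to 0 modulo the current basis, so we have a Gröbner basis.
Inter-reduce: drop elements whose leading term is divisible by another's, tail-reduce, and make monic.
Reduced Gröbner basis: {z² + 27/4x - 27/4, y + ⅓z}.

Buchberger on the second generating set:
h_1 = -4y² - 3x + 18y + 6z + 3, LT = y².
h_2 = -2y² - 3/2x + 6y + 2z + 3/2, LT = y².

S(h_1,h_2): lcm = y². S = -3/2y - ½z.
  leading term y: no divisor's leading term divides it; move -3/2y to the remainder.
  leading term z: no divisor's leading term divides it; move -½z to the remainder.
  remainder -3/2y - ½z ≠ 0; add k_3 = -3/2y - ½z to the basis.

S(h_1,k_3): lcm = y². S = -⅓yz + ¾x - 9/2y - 3/2z - ¾.
  leading term yz: subtract (2/9z)·k_3 from -⅓yz + ¾x - 9/2y - 3/2z - ¾ → 1/9z² + ¾x - 9/2y - 3/2z - ¾
  leading term z²: no divisor's leading term divides it; move 1/9z² to the remainder.
  leading term x: no divisor's leading term divides it; move ¾x to the remainder.
  leading term y: subtract (3)·k_3 from -9/2y - 3/2z - ¾ → -¾
  leading term 1: no divisor's leading term divides it; move -¾ to the remainder.
  remainder 1/9z² + ¾x - ¾ ≠ 0; add k_4 = 1/9z² + ¾x - ¾ to the basis.

The other S-polynomials (S(h_2,k_3), S(h_1,k_4), S(h_2,k_4), S(k_3,k_4)) all reduce to 0 modulo the current basis, so we have a Gröbner basis.
Inter-reduce: drop elements whose leading term is divisible by another's, tail-reduce, and make monic.
Reduced Gröbner basis: {z² + 27/4x - 27/4, y + ⅓z}.

These coincide, so the ideals are equal.
The same test decides containment: I ⊆ J iff every generator of I reduces to 0 modulo a Gröbner basis of J.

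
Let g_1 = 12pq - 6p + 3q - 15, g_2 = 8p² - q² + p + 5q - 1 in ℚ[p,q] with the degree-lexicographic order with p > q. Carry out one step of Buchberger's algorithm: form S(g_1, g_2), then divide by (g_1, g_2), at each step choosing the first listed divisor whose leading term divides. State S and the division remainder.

lcm(LM(g_1), LM(g_2)) = p²q.
S = (lcm/LT(g_1))·g_1 − (lcm/LT(g_2))·g_2 = ⅛q³ - ½p² + ⅛pq - ⅝q² - 5/4p + ⅛q.
Reduce S modulo (g_1, g_2) in that order:
  leading term q³: no divisor's leading term divides it; move ⅛q³ to the remainder.
  leading term p²: subtract (-1/16)·g_2 from -½p² + ⅛pq - ⅝q² - 5/4p + ⅛q → ⅛pq - 11/16q² - 19/16p + 7/16q - 1/16
  leading term pq: subtract (1/96)·g_1 from ⅛pq - 11/16q² - 19/16p + 7/16q - 1/16 → -11/16q² - 9/8p + 13/32q + 3/32
  leading term q²: no divisor's leading term divides it; move -11/16q² to the remainder.
  leading term p: no divisor's leading term divides it; move -9/8p to the remainder.
  leading term q: no divisor's leading term divides it; move 13/32q to the remainder.
  leading term 1: no divisor's leading term divides it; move 3/32 to the remainder.
The remainder ⅛q³ - 11/16q² - 9/8p + 13/32q + 3/32 is nonzero, so it would be added as the next basis element.
An S-polynomial is built so that the two leading terms cancel; whether anything survives reduction is exactly the Gröbner-basis criterion.

S(g_1, g_2) = ⅛q³ - ½p² + ⅛pq - ⅝q² - 5/4p + ⅛q; remainder on division = ⅛q³ - 11/16q² - 9/8p + 13/32q + 3/32.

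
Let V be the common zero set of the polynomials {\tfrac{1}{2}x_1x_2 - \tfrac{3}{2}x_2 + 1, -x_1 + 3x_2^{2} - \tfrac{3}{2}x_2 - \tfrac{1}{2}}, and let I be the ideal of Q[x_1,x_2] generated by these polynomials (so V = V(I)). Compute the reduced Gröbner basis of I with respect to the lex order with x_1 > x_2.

f_1 = \tfrac{1}{2}x_1x_2 - \tfrac{3}{2}x_2 + 1, LT = x_1x_2.
f_2 = -x_1 + 3x_2^{2} - \tfrac{3}{2}x_2 - \tfrac{1}{2}, LT = x_1.

S(f_1,f_2): lcm = x_1x_2. S = 3x_2^{3} - \tfrac{3}{2}x_2^{2} - \tfrac{7}{2}x_2 + 2.
  leading term x_2^{3}: no divisor's leading term divides it; move 3x_2^{3} to the remainder.
  leading term x_2^{2}: no divisor's leading term divides it; move -\tfrac{3}{2}x_2^{2} to the remainder.
  leading term x_2: no divisor's leading term divides it; move -\tfrac{7}{2}x_2 to the remainder.
  leading term 1: no divisor's leading term divides it; move 2 to the remainder.
  remainder 3x_2^{3} - \tfrac{3}{2}x_2^{2} - \tfrac{7}{2}x_2 + 2 ≠ 0; add g_3 = 3x_2^{3} - \tfrac{3}{2}x_2^{2} - \tfrac{7}{2}x_2 + 2 to the basis.

S(f_1,g_3): lcm = x_1x_2^{3}. S = \tfrac{1}{2}x_1x_2^{2} + \tfrac{7}{6}x_1x_2 - \tfrac{2}{3}x_1 - 3x_2^{3} + 2x_2^{2}.
  leading term x_1x_2^{2}: subtract (x_2)·f_1 from \tfrac{1}{2}x_1x_2^{2} + \tfrac{7}{6}x_1x_2 - \tfrac{2}{3}x_1 - 3x_2^{3} + 2x_2^{2} → \tfrac{7}{6}x_1x_2 - \tfrac{2}{3}x_1 - 3x_2^{3} + \tfrac{7}{2}x_2^{2} - x_2
  leading term x_1x_2: subtract (\tfrac{7}{3})·f_1 from \tfrac{7}{6}x_1x_2 - \tfrac{2}{3}x_1 - 3x_2^{3} + \tfrac{7}{2}x_2^{2} - x_2 → -\tfrac{2}{3}x_1 - 3x_2^{3} + \tfrac{7}{2}x_2^{2} + \tfrac{5}{2}x_2 - \tfrac{7}{3}
  leading term x_1: subtract (\tfrac{2}{3})·f_2 from -\tfrac{2}{3}x_1 - 3x_2^{3} + \tfrac{7}{2}x_2^{2} + \tfrac{5}{2}x_2 - \tfrac{7}{3} → -3x_2^{3} + \tfrac{3}{2}x_2^{2} + \tfrac{7}{2}x_2 - 2
  leading term x_2^{3}: subtract (-1)·g_3 from -3x_2^{3} + \tfrac{3}{2}x_2^{2} + \tfrac{7}{2}x_2 - 2 → 0
  remainder 0.

S(f_2,g_3): leading monomials are coprime, so the S-polynomial reduces to 0 (Buchberger's first criterion).
Every S-polynomial of the final basis reduces to 0, so we have a Gröbner basis.
Inter-reduce: drop elements whose leading term is divisible by another's, tail-reduce, and make monic.

G = {x_1 - 3x_2^{2} + \tfrac{3}{2}x_2 + \tfrac{1}{2}, x_2^{3} - \tfrac{1}{2}x_2^{2} - \tfrac{7}{6}x_2 + \tfrac{2}{3}}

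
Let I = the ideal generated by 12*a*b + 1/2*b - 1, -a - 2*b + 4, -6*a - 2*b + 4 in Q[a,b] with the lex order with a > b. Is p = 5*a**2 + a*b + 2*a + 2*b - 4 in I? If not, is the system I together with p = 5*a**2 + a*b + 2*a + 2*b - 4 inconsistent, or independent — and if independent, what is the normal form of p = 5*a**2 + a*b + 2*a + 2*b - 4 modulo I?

First compute the reduced Gröbner basis of I by Buchberger's algorithm.
f_1 = 12*a*b + 1/2*b - 1, LT = a*b.
f_2 = -a - 2*b + 4, LT = a.
f_3 = -6*a - 2*b + 4, LT = a.

S(f_1,f_2): lcm = a*b. S = -2*b**2 + 97/24*b - 1/12.
  leading term b**2: no divisor's leading term divides it; move -2*b**2 to the remainder.
  leading term b: no divisor's leading term divides it; move 97/24*b to the remainder.
  leading term 1: no divisor's leading term divides it; move -1/12 to the remainder.
  remainder -2*b**2 + 97/24*b - 1/12 ≠ 0; add h_4 = -2*b**2 + 97/24*b - 1/12 to the basis.

S(f_1,f_3): lcm = a*b. S = -1/3*b**2 + 17/24*b - 1/12.
  leading term b**2: subtract (1/6)·h_4 from -1/3*b**2 + 17/24*b - 1/12 → 5/144*b - 5/72
  leading term b: no divisor's leading term divides it; move 5/144*b to the remainder.
  leading term 1: no divisor's leading term divides it; move -5/72 to the remainder.
  remainder 5/144*b - 5/72 ≠ 0; add h_5 = 5/144*b - 5/72 to the basis.

S(f_2,f_3): lcm = a. S = 5/3*b - 10/3.
  leading term b: subtract (48)·h_5 from 5/3*b - 10/3 → 0
  remainder 0.

S(f_1,h_4): lcm = a*b**2. S = 97/48*a*b - 1/24*a + 1/24*b**2 - 1/12*b.
  leading term a*b: subtract (97/576)·f_1 from 97/48*a*b - 1/24*a + 1/24*b**2 - 1/12*b → -1/24*a + 1/24*b**2 - 193/1152*b + 97/576
  leading term a: subtract (1/24)·f_2 from -1/24*a + 1/24*b**2 - 193/1152*b + 97/576 → 1/24*b**2 - 97/1152*b + 1/576
  leading term b**2: subtract (-1/48)·h_4 from 1/24*b**2 - 97/1152*b + 1/576 → 0
  remainder 0.

S(f_2,h_4): leading monomials are coprime, so the S-polynomial reduces to 0 (Buchberger's first criterion).
S(f_3,h_4): leading monomials are coprime, so the S-polynomial reduces to 0 (Buchberger's first criterion).
S(f_1,h_5): lcm = a*b. S = 2*a + 1/24*b - 1/12.
  leading term a: subtract (-2)·f_2 from 2*a + 1/24*b - 1/12 → -95/24*b + 95/12
  leading term b: subtract (-114)·h_5 from -95/24*b + 95/12 → 0
  remainder 0.

S(f_2,h_5): leading monomials are coprime, so the S-polynomial reduces to 0 (Buchberger's first criterion).
S(f_3,h_5): leading monomials are coprime, so the S-polynomial reduces to 0 (Buchberger's first criterion).
S(h_4,h_5): lcm = b**2. S = -1/48*b + 1/24.
  leading term b: subtract (-3/5)·h_5 from -1/48*b + 1/24 → 0
  remainder 0.

Every S-polynomial of the final basis reduces to 0, so we have a Gröbner basis.
Inter-reduce: drop elements whose leading term is divisible by another's, tail-reduce, and make monic.
Reduced Gröbner basis: {a, b - 2}.
Label its elements g_1 = a, g_2 = b - 2.

Reduce p = 5*a**2 + a*b + 2*a + 2*b - 4 modulo G:
  leading term a**2: subtract (5*a)·g_1 from 5*a**2 + a*b + 2*a + 2*b - 4 → a*b + 2*a + 2*b - 4
  leading term a*b: subtract (b)·g_1 from a*b + 2*a + 2*b - 4 → 2*a + 2*b - 4
  leading term a: subtract (2)·g_1 from 2*a + 2*b - 4 → 2*b - 4
  leading term b: subtract (2)·g_2 from 2*b - 4 → 0
  normal form = 0.
Since the normal form is 0, p ∈ I.

5*a**2 + a*b + 2*a + 2*b - 4 lies in I (it reduces to 0).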